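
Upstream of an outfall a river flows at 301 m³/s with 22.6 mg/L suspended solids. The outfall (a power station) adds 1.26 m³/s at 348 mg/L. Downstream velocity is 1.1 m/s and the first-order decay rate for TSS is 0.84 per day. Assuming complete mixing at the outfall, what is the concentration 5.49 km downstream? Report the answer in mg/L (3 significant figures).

After complete mixing, C₀ = (1.26·348 + 301·22.6) / 302.3 = 23.96 mg/L.
Travel time t = 5490 m / 1.1 m/s = 4991 s = 0.05777 d.
C = 23.96·exp(−0.84·0.05777) = 23.96·0.9526 = 22.82 mg/L.

22.8 mg/L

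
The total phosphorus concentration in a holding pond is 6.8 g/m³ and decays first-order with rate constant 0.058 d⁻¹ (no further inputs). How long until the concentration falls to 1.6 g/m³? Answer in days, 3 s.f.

t = ln(C₀/C)/k = ln(6.8/1.6)/0.058 = 1.447/0.058 = 24.95 d.

24.9 d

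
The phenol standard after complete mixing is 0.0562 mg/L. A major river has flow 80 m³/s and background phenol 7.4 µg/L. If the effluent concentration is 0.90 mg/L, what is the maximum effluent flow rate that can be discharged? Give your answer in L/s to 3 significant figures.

4630 L/s

7.4 µg/L = 0.0074 mg/L.
Mass balance at complete mixing: C_std·(Q_w + Q_r) = Q_w·C_e + Q_r·C_b.
Rearranging, Q_w = Q_r·(C_std − C_b)/(C_e − C_std) = 80·(0.0562 − 0.0074) / (0.9 − 0.0562) = 4.627 m³/s.
= 4627 L/s.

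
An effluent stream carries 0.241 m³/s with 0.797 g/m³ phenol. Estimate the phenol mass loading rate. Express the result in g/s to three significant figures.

Mass flux = Q·C = 0.241 m³/s × 0.797 g/m³ = 0.1921 g/s.

0.192 g/s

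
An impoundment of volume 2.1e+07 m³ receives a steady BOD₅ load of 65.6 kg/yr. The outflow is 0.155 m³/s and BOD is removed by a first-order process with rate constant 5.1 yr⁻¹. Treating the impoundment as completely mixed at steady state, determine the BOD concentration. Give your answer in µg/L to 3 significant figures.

Outflow Q = 0.155 m³/s × 3.156e+07 s/yr = 4.891e+06 m³/yr.
Steady-state CSTR mass balance: W = Q·C + k·V·C, so C = W/(Q + kV).
Q + kV = 4.891e+06 + 5.1·2.1e+07 = 1.12e+08 m³/yr.
C = 65.6/1.12e+08 = 5.858e-07 kg/m³ = 0.0005858 mg/L = 0.5858 µg/L.

0.586 µg/L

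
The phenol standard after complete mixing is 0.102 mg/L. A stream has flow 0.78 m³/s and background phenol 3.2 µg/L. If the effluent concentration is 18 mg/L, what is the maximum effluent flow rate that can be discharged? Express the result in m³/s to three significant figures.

3.2 µg/L = 0.0032 mg/L.
Mass balance at complete mixing: C_std·(Q_w + Q_r) = Q_w·C_e + Q_r·C_b.
Rearranging, Q_w = Q_r·(C_std − C_b)/(C_e − C_std) = 0.78·(0.102 − 0.0032) / (18 − 0.102) = 0.004306 m³/s.

0.00431 m³/s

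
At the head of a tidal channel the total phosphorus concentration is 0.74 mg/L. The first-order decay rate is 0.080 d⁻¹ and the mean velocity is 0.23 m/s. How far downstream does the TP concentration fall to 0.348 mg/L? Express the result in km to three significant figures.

187 km

From C = C₀·e^(−kt), t = ln(C₀/C)/k = ln(0.74/0.348)/0.080 = 0.7544/0.080 = 9.431 d.
Distance = v·t = 0.23 m/s × 8.148e+05 s = 1.874e+05 m = 187.4 km.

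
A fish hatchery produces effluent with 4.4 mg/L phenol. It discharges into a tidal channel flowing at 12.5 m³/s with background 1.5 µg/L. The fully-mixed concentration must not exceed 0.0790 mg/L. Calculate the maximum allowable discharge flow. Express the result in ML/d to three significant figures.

1.5 µg/L = 0.0015 mg/L.
Mass balance at complete mixing: C_std·(Q_w + Q_r) = Q_w·C_e + Q_r·C_b.
Rearranging, Q_w = Q_r·(C_std − C_b)/(C_e − C_std) = 12.5·(0.079 − 0.0015) / (4.4 − 0.079) = 0.2242 m³/s.
= 19.37 ML/d.

19.4 ML/d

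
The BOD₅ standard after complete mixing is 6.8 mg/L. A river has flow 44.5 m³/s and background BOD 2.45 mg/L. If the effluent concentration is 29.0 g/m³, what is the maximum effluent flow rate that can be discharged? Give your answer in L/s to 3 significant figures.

Mass balance at complete mixing: C_std·(Q_w + Q_r) = Q_w·C_e + Q_r·C_b.
Rearranging, Q_w = Q_r·(C_std − C_b)/(C_e − C_std) = 44.5·(6.8 − 2.45) / (29 − 6.8) = 8.72 m³/s.
= 8720 L/s.

8720 L/s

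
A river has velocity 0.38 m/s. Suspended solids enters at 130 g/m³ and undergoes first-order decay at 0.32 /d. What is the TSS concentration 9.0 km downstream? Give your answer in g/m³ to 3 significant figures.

Travel time t = 9.0 km / 0.38 m/s = 9000/0.38 = 2.368e+04 s = 0.2741 d.
First-order decay: C = 130·exp(−0.32·0.2741) = 130·0.916 = 119.1 g/m³.

119 g/m³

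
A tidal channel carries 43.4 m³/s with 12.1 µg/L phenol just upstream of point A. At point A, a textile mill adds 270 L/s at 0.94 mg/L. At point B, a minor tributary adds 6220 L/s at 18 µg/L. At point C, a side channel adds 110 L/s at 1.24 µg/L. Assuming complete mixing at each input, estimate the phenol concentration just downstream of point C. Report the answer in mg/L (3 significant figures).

0.0178 mg/L

12.1 µg/L = 0.0121 mg/L.
270 L/s = 0.27 m³/s.
After input A: C = (43.4·0.0121 + 0.27·0.94) / 43.67 = 0.01784 mg/L.
6220 L/s = 6.22 m³/s.
18 µg/L = 0.018 mg/L.
After input B: C = (43.67·0.01784 + 6.22·0.018) / 49.89 = 0.01786 mg/L.
110 L/s = 0.11 m³/s.
1.24 µg/L = 0.00124 mg/L.
After input C: C = (49.89·0.01786 + 0.11·0.00124) / 50 = 0.01782 mg/L.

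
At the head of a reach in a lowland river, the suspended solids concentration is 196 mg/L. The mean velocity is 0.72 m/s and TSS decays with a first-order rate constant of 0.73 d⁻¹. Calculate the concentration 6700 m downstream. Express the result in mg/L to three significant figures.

Travel time t = 6700 m / 0.72 m/s = 6700/0.72 = 9306 s = 0.1077 d.
First-order decay: C = 196·exp(−0.73·0.1077) = 196·0.9244 = 181.2 mg/L.

181 mg/L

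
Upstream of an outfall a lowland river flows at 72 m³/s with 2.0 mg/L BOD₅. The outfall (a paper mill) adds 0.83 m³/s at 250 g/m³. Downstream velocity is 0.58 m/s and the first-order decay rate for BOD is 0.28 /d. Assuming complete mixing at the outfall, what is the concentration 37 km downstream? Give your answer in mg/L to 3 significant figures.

3.92 mg/L

After complete mixing, C₀ = (0.83·250 + 72·2) / 72.83 = 4.826 mg/L.
Travel time t = 3.7e+04 m / 0.58 m/s = 6.379e+04 s = 0.7383 d.
C = 4.826·exp(−0.28·0.7383) = 4.826·0.8132 = 3.925 mg/L.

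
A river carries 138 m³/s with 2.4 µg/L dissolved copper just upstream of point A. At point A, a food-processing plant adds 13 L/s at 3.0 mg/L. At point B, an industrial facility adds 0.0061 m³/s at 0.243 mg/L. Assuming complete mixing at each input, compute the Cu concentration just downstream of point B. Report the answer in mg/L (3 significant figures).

0.00269 mg/L

2.4 µg/L = 0.0024 mg/L.
13 L/s = 0.013 m³/s.
After input A: C = (138·0.0024 + 0.013·3) / 138 = 0.002682 mg/L.
After input B: C = (138·0.002682 + 0.0061·0.243) / 138 = 0.002693 mg/L.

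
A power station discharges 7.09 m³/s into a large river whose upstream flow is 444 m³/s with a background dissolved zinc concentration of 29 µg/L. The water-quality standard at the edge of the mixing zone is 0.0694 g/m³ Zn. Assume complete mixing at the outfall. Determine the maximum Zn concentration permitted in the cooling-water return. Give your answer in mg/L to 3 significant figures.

2.60 mg/L

29 µg/L = 0.029 mg/L.
Mass balance: 0.0694·451.1 = 7.09·Cₑ + 444·0.029.
Cₑ = (31.31 − 12.88) / 7.09 = 2.599 mg/L.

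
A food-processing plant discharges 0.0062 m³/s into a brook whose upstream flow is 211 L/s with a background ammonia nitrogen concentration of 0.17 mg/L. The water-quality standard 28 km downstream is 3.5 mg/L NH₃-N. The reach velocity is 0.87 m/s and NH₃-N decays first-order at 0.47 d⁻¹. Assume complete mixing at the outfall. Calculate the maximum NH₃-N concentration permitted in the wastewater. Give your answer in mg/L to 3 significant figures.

211 L/s = 0.211 m³/s.
Travel time to the compliance point: t = 2.8e+04/0.87 = 3.218e+04 s = 0.3725 d; decay factor exp(−0.47·0.3725) = 0.8394.
So the concentration just after mixing may be at most 3.5/0.8394 = 4.17 mg/L.
Mass balance: 4.17·0.2172 = 0.0062·Cₑ + 0.211·0.17.
Cₑ = (0.9057 − 0.03587) / 0.0062 = 140.3 mg/L.

140 mg/L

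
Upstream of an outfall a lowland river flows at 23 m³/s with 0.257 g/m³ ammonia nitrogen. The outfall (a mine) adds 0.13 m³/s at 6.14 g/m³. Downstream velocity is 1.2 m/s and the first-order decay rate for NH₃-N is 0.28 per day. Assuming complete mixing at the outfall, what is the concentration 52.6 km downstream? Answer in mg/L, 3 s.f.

0.252 mg/L

After complete mixing, C₀ = (0.13·6.14 + 23·0.257) / 23.13 = 0.2901 mg/L.
Travel time t = 5.26e+04 m / 1.2 m/s = 4.383e+04 s = 0.5073 d.
C = 0.2901·exp(−0.28·0.5073) = 0.2901·0.8676 = 0.2517 mg/L.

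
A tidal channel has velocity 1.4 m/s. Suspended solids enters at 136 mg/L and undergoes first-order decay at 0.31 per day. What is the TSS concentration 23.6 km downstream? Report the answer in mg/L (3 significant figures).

Travel time t = 23.6 km / 1.4 m/s = 2.36e+04/1.4 = 1.686e+04 s = 0.1951 d.
First-order decay: C = 136·exp(−0.31·0.1951) = 136·0.9413 = 128 mg/L.

128 mg/L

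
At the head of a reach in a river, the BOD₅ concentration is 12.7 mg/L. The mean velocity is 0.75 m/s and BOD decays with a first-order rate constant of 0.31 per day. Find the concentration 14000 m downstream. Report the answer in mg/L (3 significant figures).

Travel time t = 14000 m / 0.75 m/s = 1.4e+04/0.75 = 1.867e+04 s = 0.216 d.
First-order decay: C = 12.7·exp(−0.31·0.216) = 12.7·0.9352 = 11.88 mg/L.

11.9 mg/L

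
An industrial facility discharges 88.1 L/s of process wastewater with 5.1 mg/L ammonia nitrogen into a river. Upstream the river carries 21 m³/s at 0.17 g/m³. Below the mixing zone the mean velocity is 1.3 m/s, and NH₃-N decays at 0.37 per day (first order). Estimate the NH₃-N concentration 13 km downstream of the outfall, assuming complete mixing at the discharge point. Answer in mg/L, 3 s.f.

88.1 L/s = 0.0881 m³/s.
After complete mixing, C₀ = (0.0881·5.1 + 21·0.17) / 21.09 = 0.1906 mg/L.
Travel time t = 1.3e+04 m / 1.3 m/s = 1e+04 s = 0.1157 d.
C = 0.1906·exp(−0.37·0.1157) = 0.1906·0.9581 = 0.1826 mg/L.

0.183 mg/L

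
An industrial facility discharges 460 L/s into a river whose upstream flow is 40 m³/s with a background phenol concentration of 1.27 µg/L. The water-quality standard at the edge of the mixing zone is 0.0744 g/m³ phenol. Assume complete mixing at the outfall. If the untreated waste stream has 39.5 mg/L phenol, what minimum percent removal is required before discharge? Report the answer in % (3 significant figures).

460 L/s = 0.46 m³/s.
1.27 µg/L = 0.00127 mg/L.
Mass balance: 0.0744·40.46 = 0.46·Cₑ + 40·0.00127.
Cₑ = (3.01 − 0.0508) / 0.46 = 6.434 mg/L.
Required removal = 1 − 6.434/39.5 = 83.71 %.

83.7 %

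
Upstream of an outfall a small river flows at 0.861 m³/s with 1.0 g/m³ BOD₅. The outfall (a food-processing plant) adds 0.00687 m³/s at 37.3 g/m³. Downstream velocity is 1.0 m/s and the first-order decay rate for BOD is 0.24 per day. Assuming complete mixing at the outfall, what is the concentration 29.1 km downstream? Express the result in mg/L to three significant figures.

1.19 mg/L

After complete mixing, C₀ = (0.00687·37.3 + 0.861·1) / 0.8679 = 1.287 mg/L.
Travel time t = 2.91e+04 m / 1.0 m/s = 2.91e+04 s = 0.3368 d.
C = 1.287·exp(−0.24·0.3368) = 1.287·0.9223 = 1.187 mg/L.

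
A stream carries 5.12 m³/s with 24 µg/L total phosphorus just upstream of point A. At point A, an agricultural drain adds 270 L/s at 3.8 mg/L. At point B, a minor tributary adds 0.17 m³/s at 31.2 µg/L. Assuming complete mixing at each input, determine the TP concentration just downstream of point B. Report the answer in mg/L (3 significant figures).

0.208 mg/L

24 µg/L = 0.024 mg/L.
270 L/s = 0.27 m³/s.
After input A: C = (5.12·0.024 + 0.27·3.8) / 5.39 = 0.2132 mg/L.
31.2 µg/L = 0.0312 mg/L.
After input B: C = (5.39·0.2132 + 0.17·0.0312) / 5.56 = 0.2076 mg/L.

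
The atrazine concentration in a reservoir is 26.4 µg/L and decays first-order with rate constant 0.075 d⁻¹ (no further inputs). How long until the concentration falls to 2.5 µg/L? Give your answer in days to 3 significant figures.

t = ln(C₀/C)/k = ln(26.4/2.5)/0.075 = 2.357/0.075 = 31.43 d.

31.4 d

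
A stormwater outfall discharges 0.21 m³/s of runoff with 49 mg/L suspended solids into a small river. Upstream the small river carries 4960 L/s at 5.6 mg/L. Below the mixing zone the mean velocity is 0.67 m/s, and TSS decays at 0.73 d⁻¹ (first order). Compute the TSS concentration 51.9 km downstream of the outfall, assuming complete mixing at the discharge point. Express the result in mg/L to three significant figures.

3.83 mg/L

4960 L/s = 4.96 m³/s.
After complete mixing, C₀ = (0.21·49 + 4.96·5.6) / 5.17 = 7.363 mg/L.
Travel time t = 5.19e+04 m / 0.67 m/s = 7.746e+04 s = 0.8966 d.
C = 7.363·exp(−0.73·0.8966) = 7.363·0.5197 = 3.827 mg/L.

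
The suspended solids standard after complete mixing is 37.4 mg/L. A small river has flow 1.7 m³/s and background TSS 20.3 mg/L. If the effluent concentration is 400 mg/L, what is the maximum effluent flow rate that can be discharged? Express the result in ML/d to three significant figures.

6.93 ML/d

Mass balance at complete mixing: C_std·(Q_w + Q_r) = Q_w·C_e + Q_r·C_b.
Rearranging, Q_w = Q_r·(C_std − C_b)/(C_e − C_std) = 1.7·(37.4 − 20.3) / (400 − 37.4) = 0.08017 m³/s.
= 6.927 ML/d.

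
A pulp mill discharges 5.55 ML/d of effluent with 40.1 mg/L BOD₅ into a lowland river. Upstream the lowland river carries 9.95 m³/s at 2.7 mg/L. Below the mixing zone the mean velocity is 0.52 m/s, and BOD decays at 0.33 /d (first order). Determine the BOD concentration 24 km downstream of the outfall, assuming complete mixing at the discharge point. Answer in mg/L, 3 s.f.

5.55 ML/d = 0.06424 m³/s.
After complete mixing, C₀ = (0.06424·40.1 + 9.95·2.7) / 10.01 = 2.94 mg/L.
Travel time t = 2.4e+04 m / 0.52 m/s = 4.615e+04 s = 0.5342 d.
C = 2.94·exp(−0.33·0.5342) = 2.94·0.8384 = 2.465 mg/L.

2.46 mg/L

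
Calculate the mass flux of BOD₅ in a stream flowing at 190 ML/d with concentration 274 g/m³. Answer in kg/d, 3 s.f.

52100 kg/d

190 ML/d = 2.199 m³/s.
Mass flux = Q·C = 2.199 m³/s × 274 g/m³ = 602.5 g/s.
= 602.5 g/s × 86.4 = 5.206e+04 kg/d.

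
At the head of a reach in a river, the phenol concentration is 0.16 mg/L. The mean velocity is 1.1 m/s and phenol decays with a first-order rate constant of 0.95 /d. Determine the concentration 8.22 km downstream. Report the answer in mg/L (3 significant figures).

Travel time t = 8.22 km / 1.1 m/s = 8220/1.1 = 7473 s = 0.08649 d.
First-order decay: C = 0.16·exp(−0.95·0.08649) = 0.16·0.9211 = 0.1474 mg/L.

0.147 mg/L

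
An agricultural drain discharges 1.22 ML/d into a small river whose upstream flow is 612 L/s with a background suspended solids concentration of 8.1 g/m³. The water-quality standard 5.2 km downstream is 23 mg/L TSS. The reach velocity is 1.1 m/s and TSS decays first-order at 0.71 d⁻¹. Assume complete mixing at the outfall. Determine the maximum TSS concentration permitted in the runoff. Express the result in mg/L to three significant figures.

1.22 ML/d = 0.01412 m³/s.
612 L/s = 0.612 m³/s.
Travel time to the compliance point: t = 5200/1.1 = 4727 s = 0.05471 d; decay factor exp(−0.71·0.05471) = 0.9619.
So the concentration just after mixing may be at most 23/0.9619 = 23.91 mg/L.
Mass balance: 23.91·0.6261 = 0.01412·Cₑ + 0.612·8.1.
Cₑ = (14.97 − 4.957) / 0.01412 = 709.2 mg/L.

709 mg/L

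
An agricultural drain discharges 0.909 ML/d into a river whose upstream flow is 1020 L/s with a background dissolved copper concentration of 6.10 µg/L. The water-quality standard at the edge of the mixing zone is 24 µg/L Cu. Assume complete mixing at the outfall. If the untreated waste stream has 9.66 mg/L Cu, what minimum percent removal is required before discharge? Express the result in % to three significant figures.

0.909 ML/d = 0.01052 m³/s.
1020 L/s = 1.02 m³/s.
6.10 µg/L = 0.0061 mg/L.
24 µg/L = 0.024 mg/L.
Mass balance: 0.024·1.031 = 0.01052·Cₑ + 1.02·0.0061.
Cₑ = (0.02473 − 0.006222) / 0.01052 = 1.759 mg/L.
Required removal = 1 − 1.759/9.66 = 81.79 %.

81.8 %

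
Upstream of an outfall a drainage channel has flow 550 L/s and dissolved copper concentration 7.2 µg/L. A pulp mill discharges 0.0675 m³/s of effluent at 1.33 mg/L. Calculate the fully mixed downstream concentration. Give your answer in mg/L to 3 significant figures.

550 L/s = 0.55 m³/s.
7.2 µg/L = 0.0072 mg/L.
Conservation of mass across the mixing zone: C = (0.0675·1.33 + 0.55·0.0072) / (0.0675 + 0.55) = 0.09374/0.6175 = 0.1518 mg/L.

0.152 mg/L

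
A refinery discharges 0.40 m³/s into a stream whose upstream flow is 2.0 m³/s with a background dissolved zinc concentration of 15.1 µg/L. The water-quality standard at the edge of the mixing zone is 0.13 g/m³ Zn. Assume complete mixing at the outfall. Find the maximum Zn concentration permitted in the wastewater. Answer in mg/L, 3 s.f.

15.1 µg/L = 0.0151 mg/L.
Mass balance: 0.13·2.4 = 0.4·Cₑ + 2·0.0151.
Cₑ = (0.312 − 0.0302) / 0.4 = 0.7045 mg/L.

0.704 mg/L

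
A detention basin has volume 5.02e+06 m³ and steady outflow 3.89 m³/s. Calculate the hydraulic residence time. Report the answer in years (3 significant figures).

Q = 3.89 m³/s × 3.156e+07 s/yr = 1.228e+08 m³/yr.
Hydraulic residence time τ = V/Q = 5.02e+06/1.228e+08 = 0.04089 yr.

0.0409 yr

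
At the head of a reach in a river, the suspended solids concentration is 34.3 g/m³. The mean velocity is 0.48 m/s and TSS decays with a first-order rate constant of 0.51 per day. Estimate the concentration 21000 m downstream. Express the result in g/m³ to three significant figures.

26.5 g/m³

Travel time t = 21000 m / 0.48 m/s = 2.1e+04/0.48 = 4.375e+04 s = 0.5064 d.
First-order decay: C = 34.3·exp(−0.51·0.5064) = 34.3·0.7724 = 26.49 g/m³.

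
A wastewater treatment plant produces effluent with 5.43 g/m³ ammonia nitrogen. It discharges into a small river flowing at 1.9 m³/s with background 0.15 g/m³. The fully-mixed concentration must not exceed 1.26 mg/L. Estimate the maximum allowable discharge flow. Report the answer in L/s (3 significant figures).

Mass balance at complete mixing: C_std·(Q_w + Q_r) = Q_w·C_e + Q_r·C_b.
Rearranging, Q_w = Q_r·(C_std − C_b)/(C_e − C_std) = 1.9·(1.26 − 0.15) / (5.43 − 1.26) = 0.5058 m³/s.
= 505.8 L/s.

506 L/s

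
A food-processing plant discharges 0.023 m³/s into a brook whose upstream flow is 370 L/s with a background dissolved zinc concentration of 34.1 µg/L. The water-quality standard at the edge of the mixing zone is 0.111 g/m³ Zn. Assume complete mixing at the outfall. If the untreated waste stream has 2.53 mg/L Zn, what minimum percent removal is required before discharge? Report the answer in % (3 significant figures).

370 L/s = 0.37 m³/s.
34.1 µg/L = 0.0341 mg/L.
Mass balance: 0.111·0.393 = 0.023·Cₑ + 0.37·0.0341.
Cₑ = (0.04362 − 0.01262) / 0.023 = 1.348 mg/L.
Required removal = 1 − 1.348/2.53 = 46.72 %.

46.7 %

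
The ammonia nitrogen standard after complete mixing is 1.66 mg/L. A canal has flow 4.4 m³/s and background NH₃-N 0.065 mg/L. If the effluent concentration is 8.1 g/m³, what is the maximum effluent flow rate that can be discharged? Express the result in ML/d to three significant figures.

Mass balance at complete mixing: C_std·(Q_w + Q_r) = Q_w·C_e + Q_r·C_b.
Rearranging, Q_w = Q_r·(C_std − C_b)/(C_e − C_std) = 4.4·(1.66 − 0.065) / (8.1 − 1.66) = 1.09 m³/s.
= 94.15 ML/d.

94.2 ML/d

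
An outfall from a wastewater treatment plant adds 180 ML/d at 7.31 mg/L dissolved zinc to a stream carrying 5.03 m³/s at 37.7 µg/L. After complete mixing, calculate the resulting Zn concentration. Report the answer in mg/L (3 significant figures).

180 ML/d = 2.083 m³/s.
37.7 µg/L = 0.0377 mg/L.
Flow-weighted mixing gives C = (2.083·7.31 + 5.03·0.0377) / (2.083 + 5.03) = 15.42/7.113 = 2.168 mg/L.

2.17 mg/L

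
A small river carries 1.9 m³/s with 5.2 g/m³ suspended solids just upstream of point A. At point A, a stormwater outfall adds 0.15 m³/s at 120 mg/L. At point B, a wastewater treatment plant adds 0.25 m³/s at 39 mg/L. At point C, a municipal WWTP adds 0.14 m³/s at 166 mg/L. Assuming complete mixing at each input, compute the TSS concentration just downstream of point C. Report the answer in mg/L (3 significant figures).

24.9 mg/L

After input A: C = (1.9·5.2 + 0.15·120) / 2.05 = 13.6 mg/L.
After input B: C = (2.05·13.6 + 0.25·39) / 2.3 = 16.36 mg/L.
After input C: C = (2.3·16.36 + 0.14·166) / 2.44 = 24.95 mg/L.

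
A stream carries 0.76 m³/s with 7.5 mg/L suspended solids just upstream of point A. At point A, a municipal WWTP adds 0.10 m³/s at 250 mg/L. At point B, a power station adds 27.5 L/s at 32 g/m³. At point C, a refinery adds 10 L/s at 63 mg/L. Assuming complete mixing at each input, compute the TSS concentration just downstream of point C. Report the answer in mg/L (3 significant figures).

After input A: C = (0.76·7.5 + 0.1·250) / 0.86 = 35.7 mg/L.
27.5 L/s = 0.0275 m³/s.
After input B: C = (0.86·35.7 + 0.0275·32) / 0.8875 = 35.58 mg/L.
10 L/s = 0.01 m³/s.
After input C: C = (0.8875·35.58 + 0.01·63) / 0.8975 = 35.89 mg/L.

35.9 mg/L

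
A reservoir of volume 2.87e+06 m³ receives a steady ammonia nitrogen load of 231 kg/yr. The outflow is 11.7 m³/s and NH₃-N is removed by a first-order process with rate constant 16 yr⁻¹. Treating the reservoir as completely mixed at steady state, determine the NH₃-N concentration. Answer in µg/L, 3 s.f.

0.556 µg/L

Outflow Q = 11.7 m³/s × 3.156e+07 s/yr = 3.692e+08 m³/yr.
Steady-state CSTR mass balance: W = Q·C + k·V·C, so C = W/(Q + kV).
Q + kV = 3.692e+08 + 16·2.87e+06 = 4.151e+08 m³/yr.
C = 231/4.151e+08 = 5.564e-07 kg/m³ = 0.0005564 mg/L = 0.5564 µg/L.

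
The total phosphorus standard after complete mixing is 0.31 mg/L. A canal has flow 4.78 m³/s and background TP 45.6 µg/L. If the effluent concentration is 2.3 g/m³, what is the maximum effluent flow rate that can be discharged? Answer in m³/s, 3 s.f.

45.6 µg/L = 0.0456 mg/L.
Mass balance at complete mixing: C_std·(Q_w + Q_r) = Q_w·C_e + Q_r·C_b.
Rearranging, Q_w = Q_r·(C_std − C_b)/(C_e − C_std) = 4.78·(0.31 − 0.0456) / (2.3 − 0.31) = 0.6351 m³/s.

0.635 m³/s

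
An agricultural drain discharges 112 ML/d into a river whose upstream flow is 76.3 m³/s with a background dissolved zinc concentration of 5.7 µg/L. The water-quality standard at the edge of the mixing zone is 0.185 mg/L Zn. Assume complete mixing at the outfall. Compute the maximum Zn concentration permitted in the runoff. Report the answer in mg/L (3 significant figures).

112 ML/d = 1.296 m³/s.
5.7 µg/L = 0.0057 mg/L.
Mass balance: 0.185·77.6 = 1.296·Cₑ + 76.3·0.0057.
Cₑ = (14.36 − 0.4349) / 1.296 = 10.74 mg/L.

10.7 mg/L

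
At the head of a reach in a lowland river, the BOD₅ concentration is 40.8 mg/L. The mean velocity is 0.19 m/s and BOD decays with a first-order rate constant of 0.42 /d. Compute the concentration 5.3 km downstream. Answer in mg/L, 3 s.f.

35.6 mg/L

Travel time t = 5.3 km / 0.19 m/s = 5300/0.19 = 2.789e+04 s = 0.3229 d.
First-order decay: C = 40.8·exp(−0.42·0.3229) = 40.8·0.8732 = 35.63 mg/L.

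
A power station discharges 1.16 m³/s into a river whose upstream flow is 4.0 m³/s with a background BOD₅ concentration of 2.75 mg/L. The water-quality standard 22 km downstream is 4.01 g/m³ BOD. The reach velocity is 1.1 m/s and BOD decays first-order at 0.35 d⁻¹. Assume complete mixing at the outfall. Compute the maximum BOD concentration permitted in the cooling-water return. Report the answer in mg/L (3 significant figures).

Travel time to the compliance point: t = 2.2e+04/1.1 = 2e+04 s = 0.2315 d; decay factor exp(−0.35·0.2315) = 0.9222.
So the concentration just after mixing may be at most 4.01/0.9222 = 4.348 mg/L.
Mass balance: 4.348·5.16 = 1.16·Cₑ + 4·2.75.
Cₑ = (22.44 − 11) / 1.16 = 9.86 mg/L.

9.86 mg/L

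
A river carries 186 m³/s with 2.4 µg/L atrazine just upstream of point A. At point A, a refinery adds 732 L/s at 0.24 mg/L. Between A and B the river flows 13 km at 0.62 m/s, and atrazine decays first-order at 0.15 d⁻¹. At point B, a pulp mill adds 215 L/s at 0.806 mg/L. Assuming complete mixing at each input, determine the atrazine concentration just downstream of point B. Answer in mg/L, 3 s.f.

2.4 µg/L = 0.0024 mg/L.
732 L/s = 0.732 m³/s.
After input A: C = (186·0.0024 + 0.732·0.24) / 186.7 = 0.003331 mg/L.
Over the 13 km reach to input B (t = 2.097e+04 s = 0.2427 d), decay gives C = 0.003331·exp(−0.15·0.2427) = 0.003212 mg/L.
215 L/s = 0.215 m³/s.
After input B: C = (186.7·0.003212 + 0.215·0.806) / 186.9 = 0.004136 mg/L.

0.00414 mg/L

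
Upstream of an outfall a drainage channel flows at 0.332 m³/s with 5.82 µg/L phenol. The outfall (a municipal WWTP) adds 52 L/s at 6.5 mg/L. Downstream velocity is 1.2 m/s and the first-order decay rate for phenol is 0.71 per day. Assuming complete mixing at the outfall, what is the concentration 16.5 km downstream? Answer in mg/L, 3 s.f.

52 L/s = 0.052 m³/s.
5.82 µg/L = 0.00582 mg/L.
After complete mixing, C₀ = (0.052·6.5 + 0.332·0.00582) / 0.384 = 0.8852 mg/L.
Travel time t = 1.65e+04 m / 1.2 m/s = 1.375e+04 s = 0.1591 d.
C = 0.8852·exp(−0.71·0.1591) = 0.8852·0.8932 = 0.7907 mg/L.

0.791 mg/L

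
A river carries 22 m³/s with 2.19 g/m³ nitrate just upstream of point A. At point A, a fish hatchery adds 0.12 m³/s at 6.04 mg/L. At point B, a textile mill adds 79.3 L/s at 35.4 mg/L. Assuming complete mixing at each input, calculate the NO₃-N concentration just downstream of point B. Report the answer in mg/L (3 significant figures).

2.33 mg/L

After input A: C = (22·2.19 + 0.12·6.04) / 22.12 = 2.211 mg/L.
79.3 L/s = 0.0793 m³/s.
After input B: C = (22.12·2.211 + 0.0793·35.4) / 22.2 = 2.329 mg/L.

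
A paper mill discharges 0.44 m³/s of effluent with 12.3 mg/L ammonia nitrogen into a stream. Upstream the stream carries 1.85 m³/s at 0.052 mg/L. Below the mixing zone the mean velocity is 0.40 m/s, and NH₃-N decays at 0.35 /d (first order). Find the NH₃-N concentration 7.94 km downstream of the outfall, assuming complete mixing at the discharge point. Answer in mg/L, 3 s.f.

2.22 mg/L

After complete mixing, C₀ = (0.44·12.3 + 1.85·0.052) / 2.29 = 2.405 mg/L.
Travel time t = 7940 m / 0.40 m/s = 1.985e+04 s = 0.2297 d.
C = 2.405·exp(−0.35·0.2297) = 2.405·0.9227 = 2.219 mg/L.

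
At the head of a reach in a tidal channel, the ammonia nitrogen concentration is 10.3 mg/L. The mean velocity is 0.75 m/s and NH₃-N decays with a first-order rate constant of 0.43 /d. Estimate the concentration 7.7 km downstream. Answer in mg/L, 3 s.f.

9.79 mg/L

Travel time t = 7.7 km / 0.75 m/s = 7700/0.75 = 1.027e+04 s = 0.1188 d.
First-order decay: C = 10.3·exp(−0.43·0.1188) = 10.3·0.9502 = 9.787 mg/L.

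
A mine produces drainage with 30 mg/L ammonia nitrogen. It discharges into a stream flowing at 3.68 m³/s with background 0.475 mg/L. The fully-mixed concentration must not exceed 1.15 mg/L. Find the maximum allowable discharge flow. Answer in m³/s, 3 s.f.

0.0861 m³/s

Mass balance at complete mixing: C_std·(Q_w + Q_r) = Q_w·C_e + Q_r·C_b.
Rearranging, Q_w = Q_r·(C_std − C_b)/(C_e − C_std) = 3.68·(1.15 − 0.475) / (30 − 1.15) = 0.0861 m³/s.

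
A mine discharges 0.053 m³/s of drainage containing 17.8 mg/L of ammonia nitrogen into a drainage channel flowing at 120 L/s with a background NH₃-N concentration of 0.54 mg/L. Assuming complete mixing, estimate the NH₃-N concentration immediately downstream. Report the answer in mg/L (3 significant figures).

5.83 mg/L

120 L/s = 0.12 m³/s.
By mass balance at complete mixing, C = (0.053·17.8 + 0.12·0.54) / (0.053 + 0.12) = 1.008/0.173 = 5.828 mg/L.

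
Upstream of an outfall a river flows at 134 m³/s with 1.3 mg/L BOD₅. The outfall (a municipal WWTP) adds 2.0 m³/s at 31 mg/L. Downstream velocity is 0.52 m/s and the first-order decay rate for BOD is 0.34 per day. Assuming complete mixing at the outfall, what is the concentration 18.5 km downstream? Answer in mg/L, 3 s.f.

After complete mixing, C₀ = (2·31 + 134·1.3) / 136 = 1.737 mg/L.
Travel time t = 1.85e+04 m / 0.52 m/s = 3.558e+04 s = 0.4118 d.
C = 1.737·exp(−0.34·0.4118) = 1.737·0.8694 = 1.51 mg/L.

1.51 mg/L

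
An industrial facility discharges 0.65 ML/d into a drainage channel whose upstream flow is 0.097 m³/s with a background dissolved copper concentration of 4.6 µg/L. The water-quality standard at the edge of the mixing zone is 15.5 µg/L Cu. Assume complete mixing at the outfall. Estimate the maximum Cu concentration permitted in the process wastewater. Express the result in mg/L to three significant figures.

0.65 ML/d = 0.007523 m³/s.
4.6 µg/L = 0.0046 mg/L.
15.5 µg/L = 0.0155 mg/L.
Mass balance: 0.0155·0.1045 = 0.007523·Cₑ + 0.097·0.0046.
Cₑ = (0.00162 − 0.0004462) / 0.007523 = 0.156 mg/L.

0.156 mg/L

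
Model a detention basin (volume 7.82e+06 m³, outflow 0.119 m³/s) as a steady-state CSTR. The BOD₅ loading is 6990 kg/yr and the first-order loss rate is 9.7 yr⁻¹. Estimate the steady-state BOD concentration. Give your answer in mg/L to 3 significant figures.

0.0878 mg/L

Outflow Q = 0.119 m³/s × 3.156e+07 s/yr = 3.755e+06 m³/yr.
Steady-state CSTR mass balance: W = Q·C + k·V·C, so C = W/(Q + kV).
Q + kV = 3.755e+06 + 9.7·7.82e+06 = 7.961e+07 m³/yr.
C = 6990/7.961e+07 = 8.78e-05 kg/m³ = 0.0878 mg/L.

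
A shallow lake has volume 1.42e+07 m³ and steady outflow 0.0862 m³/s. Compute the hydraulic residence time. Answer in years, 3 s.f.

5.22 yr

Q = 0.0862 m³/s × 3.156e+07 s/yr = 2.72e+06 m³/yr.
Hydraulic residence time τ = V/Q = 1.42e+07/2.72e+06 = 5.22 yr.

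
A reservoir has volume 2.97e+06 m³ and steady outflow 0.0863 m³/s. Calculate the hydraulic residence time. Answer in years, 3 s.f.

1.09 yr

Q = 0.0863 m³/s × 3.156e+07 s/yr = 2.723e+06 m³/yr.
Hydraulic residence time τ = V/Q = 2.97e+06/2.723e+06 = 1.091 yr.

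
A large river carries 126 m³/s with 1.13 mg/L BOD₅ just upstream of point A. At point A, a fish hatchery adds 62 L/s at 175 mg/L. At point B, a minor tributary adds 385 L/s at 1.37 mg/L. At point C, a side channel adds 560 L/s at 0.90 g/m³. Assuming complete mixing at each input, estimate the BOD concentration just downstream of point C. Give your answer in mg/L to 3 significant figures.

1.21 mg/L

62 L/s = 0.062 m³/s.
After input A: C = (126·1.13 + 0.062·175) / 126.1 = 1.216 mg/L.
385 L/s = 0.385 m³/s.
After input B: C = (126.1·1.216 + 0.385·1.37) / 126.4 = 1.216 mg/L.
560 L/s = 0.56 m³/s.
After input C: C = (126.4·1.216 + 0.56·0.9) / 127 = 1.215 mg/L.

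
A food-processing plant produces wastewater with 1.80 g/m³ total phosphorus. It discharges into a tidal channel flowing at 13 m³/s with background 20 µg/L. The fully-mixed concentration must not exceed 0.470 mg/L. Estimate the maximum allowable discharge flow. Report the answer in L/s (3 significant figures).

20 µg/L = 0.02 mg/L.
Mass balance at complete mixing: C_std·(Q_w + Q_r) = Q_w·C_e + Q_r·C_b.
Rearranging, Q_w = Q_r·(C_std − C_b)/(C_e − C_std) = 13·(0.47 − 0.02) / (1.8 − 0.47) = 4.398 m³/s.
= 4398 L/s.

4400 L/s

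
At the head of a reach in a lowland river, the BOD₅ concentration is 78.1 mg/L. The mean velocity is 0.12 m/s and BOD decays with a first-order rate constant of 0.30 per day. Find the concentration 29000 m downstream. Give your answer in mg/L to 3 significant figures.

Travel time t = 29000 m / 0.12 m/s = 2.9e+04/0.12 = 2.417e+05 s = 2.797 d.
First-order decay: C = 78.1·exp(−0.30·2.797) = 78.1·0.4321 = 33.75 mg/L.

33.7 mg/L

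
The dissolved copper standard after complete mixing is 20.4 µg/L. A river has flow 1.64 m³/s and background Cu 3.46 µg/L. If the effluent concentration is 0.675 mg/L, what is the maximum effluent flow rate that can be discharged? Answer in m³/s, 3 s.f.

3.46 µg/L = 0.00346 mg/L.
20.4 µg/L = 0.0204 mg/L.
Mass balance at complete mixing: C_std·(Q_w + Q_r) = Q_w·C_e + Q_r·C_b.
Rearranging, Q_w = Q_r·(C_std − C_b)/(C_e − C_std) = 1.64·(0.0204 − 0.00346) / (0.675 − 0.0204) = 0.04244 m³/s.

0.0424 m³/s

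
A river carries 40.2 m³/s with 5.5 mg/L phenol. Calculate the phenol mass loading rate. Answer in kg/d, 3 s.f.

19100 kg/d

Mass flux = Q·C = 40.2 m³/s × 5.5 g/m³ = 221.1 g/s.
= 221.1 g/s × 86.4 = 1.91e+04 kg/d.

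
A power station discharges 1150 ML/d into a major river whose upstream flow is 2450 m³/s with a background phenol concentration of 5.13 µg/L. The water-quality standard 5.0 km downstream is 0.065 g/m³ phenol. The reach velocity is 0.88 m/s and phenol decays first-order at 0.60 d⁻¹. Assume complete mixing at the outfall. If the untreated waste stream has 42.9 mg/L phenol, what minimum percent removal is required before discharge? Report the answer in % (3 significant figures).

1150 ML/d = 13.31 m³/s.
5.13 µg/L = 0.00513 mg/L.
Travel time to the compliance point: t = 5000/0.88 = 5682 s = 0.06576 d; decay factor exp(−0.60·0.06576) = 0.9613.
So the concentration just after mixing may be at most 0.065/0.9613 = 0.06762 mg/L.
Mass balance: 0.06762·2463 = 13.31·Cₑ + 2450·0.00513.
Cₑ = (166.6 − 12.57) / 13.31 = 11.57 mg/L.
Required removal = 1 − 11.57/42.9 = 73.03 %.

73.0 %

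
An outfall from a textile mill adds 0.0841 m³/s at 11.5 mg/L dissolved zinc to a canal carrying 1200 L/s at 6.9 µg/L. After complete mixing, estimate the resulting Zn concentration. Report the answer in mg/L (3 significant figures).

0.760 mg/L

1200 L/s = 1.2 m³/s.
6.9 µg/L = 0.0069 mg/L.
Flow-weighted mixing gives C = (0.0841·11.5 + 1.2·0.0069) / (0.0841 + 1.2) = 0.9754/1.284 = 0.7596 mg/L.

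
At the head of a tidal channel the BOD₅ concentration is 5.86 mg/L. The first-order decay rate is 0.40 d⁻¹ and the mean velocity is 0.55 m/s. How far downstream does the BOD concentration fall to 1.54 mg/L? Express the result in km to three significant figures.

159 km

From C = C₀·e^(−kt), t = ln(C₀/C)/k = ln(5.86/1.54)/0.40 = 1.336/0.40 = 3.341 d.
Distance = v·t = 0.55 m/s × 2.887e+05 s = 1.588e+05 m = 158.8 km.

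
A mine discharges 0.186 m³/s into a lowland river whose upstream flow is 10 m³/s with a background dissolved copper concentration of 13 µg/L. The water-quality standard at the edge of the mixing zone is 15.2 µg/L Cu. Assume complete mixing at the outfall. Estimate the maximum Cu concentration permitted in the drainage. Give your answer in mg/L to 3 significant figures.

13 µg/L = 0.013 mg/L.
15.2 µg/L = 0.0152 mg/L.
Mass balance: 0.0152·10.19 = 0.186·Cₑ + 10·0.013.
Cₑ = (0.1548 − 0.13) / 0.186 = 0.1335 mg/L.

0.133 mg/L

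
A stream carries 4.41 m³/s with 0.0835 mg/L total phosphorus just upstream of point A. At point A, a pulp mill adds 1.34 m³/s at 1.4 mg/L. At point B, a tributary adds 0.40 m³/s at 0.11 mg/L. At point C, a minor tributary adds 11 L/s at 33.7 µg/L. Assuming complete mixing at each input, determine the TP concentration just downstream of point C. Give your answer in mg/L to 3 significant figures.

0.371 mg/L

After input A: C = (4.41·0.0835 + 1.34·1.4) / 5.75 = 0.3903 mg/L.
After input B: C = (5.75·0.3903 + 0.4·0.11) / 6.15 = 0.3721 mg/L.
11 L/s = 0.011 m³/s.
33.7 µg/L = 0.0337 mg/L.
After input C: C = (6.15·0.3721 + 0.011·0.0337) / 6.161 = 0.3715 mg/L.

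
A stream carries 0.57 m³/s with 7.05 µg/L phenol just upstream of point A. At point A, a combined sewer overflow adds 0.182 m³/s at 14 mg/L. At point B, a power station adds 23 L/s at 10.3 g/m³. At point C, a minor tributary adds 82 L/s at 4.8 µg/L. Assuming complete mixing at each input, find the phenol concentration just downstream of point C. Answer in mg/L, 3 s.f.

7.05 µg/L = 0.00705 mg/L.
After input A: C = (0.57·0.00705 + 0.182·14) / 0.752 = 3.394 mg/L.
23 L/s = 0.023 m³/s.
After input B: C = (0.752·3.394 + 0.023·10.3) / 0.775 = 3.599 mg/L.
82 L/s = 0.082 m³/s.
4.8 µg/L = 0.0048 mg/L.
After input C: C = (0.775·3.599 + 0.082·0.0048) / 0.857 = 3.255 mg/L.

3.25 mg/L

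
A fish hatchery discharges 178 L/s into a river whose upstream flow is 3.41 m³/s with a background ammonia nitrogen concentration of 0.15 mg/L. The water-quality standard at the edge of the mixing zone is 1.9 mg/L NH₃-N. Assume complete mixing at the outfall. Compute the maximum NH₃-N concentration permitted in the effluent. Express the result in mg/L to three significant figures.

35.4 mg/L

178 L/s = 0.178 m³/s.
Mass balance: 1.9·3.588 = 0.178·Cₑ + 3.41·0.15.
Cₑ = (6.817 − 0.5115) / 0.178 = 35.43 mg/L.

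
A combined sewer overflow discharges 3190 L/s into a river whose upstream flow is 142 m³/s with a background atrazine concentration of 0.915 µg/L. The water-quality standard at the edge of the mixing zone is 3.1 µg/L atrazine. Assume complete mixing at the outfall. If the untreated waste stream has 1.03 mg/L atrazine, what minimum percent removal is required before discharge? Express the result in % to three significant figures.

90.3 %

3190 L/s = 3.19 m³/s.
0.915 µg/L = 0.000915 mg/L.
3.1 µg/L = 0.0031 mg/L.
Mass balance: 0.0031·145.2 = 3.19·Cₑ + 142·0.000915.
Cₑ = (0.4501 − 0.1299) / 3.19 = 0.1004 mg/L.
Required removal = 1 − 0.1004/1.03 = 90.26 %.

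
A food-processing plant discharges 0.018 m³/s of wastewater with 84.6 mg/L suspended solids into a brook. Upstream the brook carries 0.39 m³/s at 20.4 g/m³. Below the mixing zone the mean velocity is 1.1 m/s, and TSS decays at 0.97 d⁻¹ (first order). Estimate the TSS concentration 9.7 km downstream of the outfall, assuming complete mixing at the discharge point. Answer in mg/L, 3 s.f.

After complete mixing, C₀ = (0.018·84.6 + 0.39·20.4) / 0.408 = 23.23 mg/L.
Travel time t = 9700 m / 1.1 m/s = 8818 s = 0.1021 d.
C = 23.23·exp(−0.97·0.1021) = 23.23·0.9057 = 21.04 mg/L.

21.0 mg/L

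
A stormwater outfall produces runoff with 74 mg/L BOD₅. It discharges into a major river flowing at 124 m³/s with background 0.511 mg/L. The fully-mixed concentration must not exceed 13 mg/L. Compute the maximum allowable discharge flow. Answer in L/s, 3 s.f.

Mass balance at complete mixing: C_std·(Q_w + Q_r) = Q_w·C_e + Q_r·C_b.
Rearranging, Q_w = Q_r·(C_std − C_b)/(C_e − C_std) = 124·(13 − 0.511) / (74 − 13) = 25.39 m³/s.
= 2.539e+04 L/s.

25400 L/s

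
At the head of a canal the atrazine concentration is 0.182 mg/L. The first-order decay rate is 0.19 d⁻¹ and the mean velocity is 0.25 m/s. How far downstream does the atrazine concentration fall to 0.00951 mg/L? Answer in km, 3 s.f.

From C = C₀·e^(−kt), t = ln(C₀/C)/k = ln(0.182/0.00951)/0.19 = 2.952/0.19 = 15.54 d.
Distance = v·t = 0.25 m/s × 1.342e+06 s = 3.356e+05 m = 335.6 km.

336 km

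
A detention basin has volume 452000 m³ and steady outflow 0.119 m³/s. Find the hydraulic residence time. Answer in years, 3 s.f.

Q = 0.119 m³/s × 3.156e+07 s/yr = 3.755e+06 m³/yr.
Hydraulic residence time τ = V/Q = 452000/3.755e+06 = 0.1204 yr.

0.120 yr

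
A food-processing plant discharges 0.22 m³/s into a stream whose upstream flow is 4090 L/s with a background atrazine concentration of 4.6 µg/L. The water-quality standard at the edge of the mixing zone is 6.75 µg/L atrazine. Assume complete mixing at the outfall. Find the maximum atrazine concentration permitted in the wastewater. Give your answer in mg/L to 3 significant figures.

4090 L/s = 4.09 m³/s.
4.6 µg/L = 0.0046 mg/L.
6.75 µg/L = 0.00675 mg/L.
Mass balance: 0.00675·4.31 = 0.22·Cₑ + 4.09·0.0046.
Cₑ = (0.02909 − 0.01881) / 0.22 = 0.04672 mg/L.

0.0467 mg/L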